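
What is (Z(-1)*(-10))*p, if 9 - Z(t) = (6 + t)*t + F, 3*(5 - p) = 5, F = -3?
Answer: -1700/3 ≈ -566.67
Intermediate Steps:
p = 10/3 (p = 5 - ⅓*5 = 5 - 5/3 = 10/3 ≈ 3.3333)
Z(t) = 12 - t*(6 + t) (Z(t) = 9 - ((6 + t)*t - 3) = 9 - (t*(6 + t) - 3) = 9 - (-3 + t*(6 + t)) = 9 + (3 - t*(6 + t)) = 12 - t*(6 + t))
(Z(-1)*(-10))*p = ((12 - 1*(-1)² - 6*(-1))*(-10))*(10/3) = ((12 - 1*1 + 6)*(-10))*(10/3) = ((12 - 1 + 6)*(-10))*(10/3) = (17*(-10))*(10/3) = -170*10/3 = -1700/3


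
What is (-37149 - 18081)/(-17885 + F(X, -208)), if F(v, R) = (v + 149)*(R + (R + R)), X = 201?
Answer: 1578/6751 ≈ 0.23374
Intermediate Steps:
F(v, R) = 3*R*(149 + v) (F(v, R) = (149 + v)*(R + 2*R) = (149 + v)*(3*R) = 3*R*(149 + v))
(-37149 - 18081)/(-17885 + F(X, -208)) = (-37149 - 18081)/(-17885 + 3*(-208)*(149 + 201)) = -55230/(-17885 + 3*(-208)*350) = -55230/(-17885 - 218400) = -55230/(-236285) = -55230*(-1/236285) = 1578/6751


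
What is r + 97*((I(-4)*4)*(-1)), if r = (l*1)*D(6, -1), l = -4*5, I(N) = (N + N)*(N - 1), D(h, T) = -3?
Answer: -15460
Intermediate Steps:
I(N) = 2*N*(-1 + N) (I(N) = (2*N)*(-1 + N) = 2*N*(-1 + N))
l = -20
r = 60 (r = -20*1*(-3) = -20*(-3) = 60)
r + 97*((I(-4)*4)*(-1)) = 60 + 97*(((2*(-4)*(-1 - 4))*4)*(-1)) = 60 + 97*(((2*(-4)*(-5))*4)*(-1)) = 60 + 97*((40*4)*(-1)) = 60 + 97*(160*(-1)) = 60 + 97*(-160) = 60 - 15520 = -15460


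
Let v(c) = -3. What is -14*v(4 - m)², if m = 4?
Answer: -126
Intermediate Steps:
-14*v(4 - m)² = -14*(-3)² = -14*9 = -126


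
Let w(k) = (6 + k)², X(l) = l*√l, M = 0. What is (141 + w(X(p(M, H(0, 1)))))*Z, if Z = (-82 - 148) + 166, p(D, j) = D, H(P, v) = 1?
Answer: -11328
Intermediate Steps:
Z = -64 (Z = -230 + 166 = -64)
X(l) = l^(3/2)
(141 + w(X(p(M, H(0, 1)))))*Z = (141 + (6 + 0^(3/2))²)*(-64) = (141 + (6 + 0)²)*(-64) = (141 + 6²)*(-64) = (141 + 36)*(-64) = 177*(-64) = -11328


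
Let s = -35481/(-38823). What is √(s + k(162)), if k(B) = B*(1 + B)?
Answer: √4422352168493/12941 ≈ 162.50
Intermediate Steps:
s = 11827/12941 (s = -35481*(-1/38823) = 11827/12941 ≈ 0.91392)
√(s + k(162)) = √(11827/12941 + 162*(1 + 162)) = √(11827/12941 + 162*163) = √(11827/12941 + 26406) = √(341731873/12941) = √4422352168493/12941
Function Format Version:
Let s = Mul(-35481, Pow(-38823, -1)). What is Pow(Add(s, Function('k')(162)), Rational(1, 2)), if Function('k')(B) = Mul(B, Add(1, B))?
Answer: Mul(Rational(1, 12941), Pow(4422352168493, Rational(1, 2))) ≈ 162.50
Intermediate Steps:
s = Rational(11827, 12941) (s = Mul(-35481, Rational(-1, 38823)) = Rational(11827, 12941) ≈ 0.91392)
Pow(Add(s, Function('k')(162)), Rational(1, 2)) = Pow(Add(Rational(11827, 12941), Mul(162, Add(1, 162))), Rational(1, 2)) = Pow(Add(Rational(11827, 12941), Mul(162, 163)), Rational(1, 2)) = Pow(Add(Rational(11827, 12941), 26406), Rational(1, 2)) = Pow(Rational(341731873, 12941), Rational(1, 2)) = Mul(Rational(1, 12941), Pow(4422352168493, Rational(1, 2)))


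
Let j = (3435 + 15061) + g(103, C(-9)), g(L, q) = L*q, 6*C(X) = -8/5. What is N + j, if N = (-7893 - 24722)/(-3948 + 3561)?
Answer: 35899687/1935 ≈ 18553.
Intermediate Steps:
C(X) = -4/15 (C(X) = (-8/5)/6 = (-8*⅕)/6 = (⅙)*(-8/5) = -4/15)
N = 32615/387 (N = -32615/(-387) = -32615*(-1/387) = 32615/387 ≈ 84.276)
j = 277028/15 (j = (3435 + 15061) + 103*(-4/15) = 18496 - 412/15 = 277028/15 ≈ 18469.)
N + j = 32615/387 + 277028/15 = 35899687/1935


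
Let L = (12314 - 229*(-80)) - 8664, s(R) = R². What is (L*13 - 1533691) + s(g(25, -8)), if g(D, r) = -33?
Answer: -1246992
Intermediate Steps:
L = 21970 (L = (12314 + 18320) - 8664 = 30634 - 8664 = 21970)
(L*13 - 1533691) + s(g(25, -8)) = (21970*13 - 1533691) + (-33)² = (285610 - 1533691) + 1089 = -1248081 + 1089 = -1246992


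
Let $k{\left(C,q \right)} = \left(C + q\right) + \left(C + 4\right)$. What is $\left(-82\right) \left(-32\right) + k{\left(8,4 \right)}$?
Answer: $2648$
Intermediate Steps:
$k{\left(C,q \right)} = 4 + q + 2 C$ ($k{\left(C,q \right)} = \left(C + q\right) + \left(4 + C\right) = 4 + q + 2 C$)
$\left(-82\right) \left(-32\right) + k{\left(8,4 \right)} = \left(-82\right) \left(-32\right) + \left(4 + 4 + 2 \cdot 8\right) = 2624 + \left(4 + 4 + 16\right) = 2624 + 24 = 2648$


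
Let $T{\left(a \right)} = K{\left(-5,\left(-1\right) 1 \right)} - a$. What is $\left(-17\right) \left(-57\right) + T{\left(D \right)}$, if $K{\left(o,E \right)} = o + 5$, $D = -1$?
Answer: $970$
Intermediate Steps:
$K{\left(o,E \right)} = 5 + o$
$T{\left(a \right)} = - a$ ($T{\left(a \right)} = \left(5 - 5\right) - a = 0 - a = - a$)
$\left(-17\right) \left(-57\right) + T{\left(D \right)} = \left(-17\right) \left(-57\right) - -1 = 969 + 1 = 970$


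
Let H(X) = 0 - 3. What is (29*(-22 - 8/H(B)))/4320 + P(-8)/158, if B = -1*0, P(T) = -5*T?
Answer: 63161/511920 ≈ 0.12338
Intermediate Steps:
B = 0
H(X) = -3
(29*(-22 - 8/H(B)))/4320 + P(-8)/158 = (29*(-22 - 8/(-3)))/4320 - 5*(-8)/158 = (29*(-22 - 8*(-⅓)))*(1/4320) + 40*(1/158) = (29*(-22 + 8/3))*(1/4320) + 20/79 = (29*(-58/3))*(1/4320) + 20/79 = -1682/3*1/4320 + 20/79 = -841/6480 + 20/79 = 63161/511920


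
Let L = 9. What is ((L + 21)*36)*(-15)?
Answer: -16200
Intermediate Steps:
((L + 21)*36)*(-15) = ((9 + 21)*36)*(-15) = (30*36)*(-15) = 1080*(-15) = -16200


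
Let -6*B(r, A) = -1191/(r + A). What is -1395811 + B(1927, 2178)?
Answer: -11459607913/8210 ≈ -1.3958e+6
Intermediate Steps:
B(r, A) = 397/(2*(A + r)) (B(r, A) = -(-397)/(2*(r + A)) = -(-397)/(2*(A + r)) = 397/(2*(A + r)))
-1395811 + B(1927, 2178) = -1395811 + 397/(2*(2178 + 1927)) = -1395811 + (397/2)/4105 = -1395811 + (397/2)*(1/4105) = -1395811 + 397/8210 = -11459607913/8210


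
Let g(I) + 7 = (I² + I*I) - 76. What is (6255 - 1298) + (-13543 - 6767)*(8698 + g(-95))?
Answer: -541561193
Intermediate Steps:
g(I) = -83 + 2*I² (g(I) = -7 + ((I² + I*I) - 76) = -7 + ((I² + I²) - 76) = -7 + (2*I² - 76) = -7 + (-76 + 2*I²) = -83 + 2*I²)
(6255 - 1298) + (-13543 - 6767)*(8698 + g(-95)) = (6255 - 1298) + (-13543 - 6767)*(8698 + (-83 + 2*(-95)²)) = 4957 - 20310*(8698 + (-83 + 2*9025)) = 4957 - 20310*(8698 + (-83 + 18050)) = 4957 - 20310*(8698 + 17967) = 4957 - 20310*26665 = 4957 - 541566150 = -541561193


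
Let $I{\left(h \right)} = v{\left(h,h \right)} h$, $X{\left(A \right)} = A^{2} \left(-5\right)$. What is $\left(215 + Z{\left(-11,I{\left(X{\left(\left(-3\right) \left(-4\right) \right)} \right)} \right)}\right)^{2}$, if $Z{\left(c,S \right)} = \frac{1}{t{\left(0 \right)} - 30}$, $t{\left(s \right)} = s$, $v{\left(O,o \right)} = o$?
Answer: $\frac{41589601}{900} \approx 46211.0$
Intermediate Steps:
$X{\left(A \right)} = - 5 A^{2}$
$I{\left(h \right)} = h^{2}$ ($I{\left(h \right)} = h h = h^{2}$)
$Z{\left(c,S \right)} = - \frac{1}{30}$ ($Z{\left(c,S \right)} = \frac{1}{0 - 30} = \frac{1}{-30} = - \frac{1}{30}$)
$\left(215 + Z{\left(-11,I{\left(X{\left(\left(-3\right) \left(-4\right) \right)} \right)} \right)}\right)^{2} = \left(215 - \frac{1}{30}\right)^{2} = \left(\frac{6449}{30}\right)^{2} = \frac{41589601}{900}$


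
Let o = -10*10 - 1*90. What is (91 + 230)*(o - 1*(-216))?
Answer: 8346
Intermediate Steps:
o = -190 (o = -100 - 90 = -190)
(91 + 230)*(o - 1*(-216)) = (91 + 230)*(-190 - 1*(-216)) = 321*(-190 + 216) = 321*26 = 8346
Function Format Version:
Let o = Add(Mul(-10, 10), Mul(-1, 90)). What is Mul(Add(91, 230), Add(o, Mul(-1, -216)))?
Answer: 8346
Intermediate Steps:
o = -190 (o = Add(-100, -90) = -190)
Mul(Add(91, 230), Add(o, Mul(-1, -216))) = Mul(Add(91, 230), Add(-190, Mul(-1, -216))) = Mul(321, Add(-190, 216)) = Mul(321, 26) = 8346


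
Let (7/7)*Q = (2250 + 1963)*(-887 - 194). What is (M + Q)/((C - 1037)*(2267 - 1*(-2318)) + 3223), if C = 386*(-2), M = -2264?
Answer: 4556517/8291042 ≈ 0.54957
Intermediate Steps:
C = -772
Q = -4554253 (Q = (2250 + 1963)*(-887 - 194) = 4213*(-1081) = -4554253)
(M + Q)/((C - 1037)*(2267 - 1*(-2318)) + 3223) = (-2264 - 4554253)/((-772 - 1037)*(2267 - 1*(-2318)) + 3223) = -4556517/(-1809*(2267 + 2318) + 3223) = -4556517/(-1809*4585 + 3223) = -4556517/(-8294265 + 3223) = -4556517/(-8291042) = -4556517*(-1/8291042) = 4556517/8291042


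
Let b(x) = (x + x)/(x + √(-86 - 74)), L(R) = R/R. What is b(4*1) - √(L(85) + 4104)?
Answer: (-5*√1642 - 2*I + I*√4105)/(√10 - I) ≈ -63.888 - 0.57496*I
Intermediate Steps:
L(R) = 1
b(x) = 2*x/(x + 4*I*√10) (b(x) = (2*x)/(x + √(-160)) = (2*x)/(x + 4*I*√10) = 2*x/(x + 4*I*√10))
b(4*1) - √(L(85) + 4104) = 2*(4*1)/(4*1 + 4*I*√10) - √(1 + 4104) = 2*4/(4 + 4*I*√10) - √4105 = 8/(4 + 4*I*√10) - √4105 = -√4105 + 8/(4 + 4*I*√10)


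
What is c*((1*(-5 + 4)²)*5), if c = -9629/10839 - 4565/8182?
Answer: -641322565/88684698 ≈ -7.2315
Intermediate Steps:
c = -128264513/88684698 (c = -9629*1/10839 - 4565*1/8182 = -9629/10839 - 4565/8182 = -128264513/88684698 ≈ -1.4463)
c*((1*(-5 + 4)²)*5) = -128264513*1*(-5 + 4)²*5/88684698 = -128264513*1*(-1)²*5/88684698 = -128264513*1*1*5/88684698 = -128264513*5/88684698 = -128264513/88684698*5 = -641322565/88684698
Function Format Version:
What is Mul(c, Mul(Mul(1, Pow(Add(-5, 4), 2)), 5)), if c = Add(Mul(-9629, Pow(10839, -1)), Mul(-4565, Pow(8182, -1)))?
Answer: Rational(-641322565, 88684698) ≈ -7.2315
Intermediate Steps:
c = Rational(-128264513, 88684698) (c = Add(Mul(-9629, Rational(1, 10839)), Mul(-4565, Rational(1, 8182))) = Add(Rational(-9629, 10839), Rational(-4565, 8182)) = Rational(-128264513, 88684698) ≈ -1.4463)
Mul(c, Mul(Mul(1, Pow(Add(-5, 4), 2)), 5)) = Mul(Rational(-128264513, 88684698), Mul(Mul(1, Pow(Add(-5, 4), 2)), 5)) = Mul(Rational(-128264513, 88684698), Mul(Mul(1, Pow(-1, 2)), 5)) = Mul(Rational(-128264513, 88684698), Mul(Mul(1, 1), 5)) = Mul(Rational(-128264513, 88684698), Mul(1, 5)) = Mul(Rational(-128264513, 88684698), 5) = Rational(-641322565, 88684698)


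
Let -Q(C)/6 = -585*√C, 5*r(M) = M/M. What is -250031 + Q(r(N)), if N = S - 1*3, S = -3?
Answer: -250031 + 702*√5 ≈ -2.4846e+5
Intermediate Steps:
N = -6 (N = -3 - 1*3 = -3 - 3 = -6)
r(M) = ⅕ (r(M) = (M/M)/5 = (⅕)*1 = ⅕)
Q(C) = 3510*√C (Q(C) = -(-3510)*√C = 3510*√C)
-250031 + Q(r(N)) = -250031 + 3510*√(⅕) = -250031 + 3510*(√5/5) = -250031 + 702*√5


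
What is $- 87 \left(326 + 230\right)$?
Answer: $-48372$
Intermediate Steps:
$- 87 \left(326 + 230\right) = \left(-87\right) 556 = -48372$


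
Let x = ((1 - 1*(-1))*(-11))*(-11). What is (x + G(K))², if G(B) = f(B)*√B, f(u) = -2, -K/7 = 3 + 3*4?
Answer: 58144 - 968*I*√105 ≈ 58144.0 - 9919.0*I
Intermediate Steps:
K = -105 (K = -7*(3 + 3*4) = -7*(3 + 12) = -7*15 = -105)
G(B) = -2*√B
x = 242 (x = ((1 + 1)*(-11))*(-11) = (2*(-11))*(-11) = -22*(-11) = 242)
(x + G(K))² = (242 - 2*I*√105)²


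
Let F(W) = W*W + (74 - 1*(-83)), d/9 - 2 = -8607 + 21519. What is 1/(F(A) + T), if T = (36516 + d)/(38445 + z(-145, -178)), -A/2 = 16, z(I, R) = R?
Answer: 38267/45346069 ≈ 0.00084389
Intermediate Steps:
d = 116226 (d = 18 + 9*(-8607 + 21519) = 18 + 9*12912 = 18 + 116208 = 116226)
A = -32 (A = -2*16 = -32)
F(W) = 157 + W² (F(W) = W² + (74 + 83) = W² + 157 = 157 + W²)
T = 152742/38267 (T = (36516 + 116226)/(38445 - 178) = 152742/38267 ≈ 3.9915)
1/(F(A) + T) = 1/((157 + (-32)²) + 152742/38267) = 1/((157 + 1024) + 152742/38267) = 1/(1181 + 152742/38267) = 1/(45346069/38267) = 38267/45346069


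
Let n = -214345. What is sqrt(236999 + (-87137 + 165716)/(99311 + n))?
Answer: sqrt(3136156341894158)/115034 ≈ 486.82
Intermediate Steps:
sqrt(236999 + (-87137 + 165716)/(99311 + n)) = sqrt(236999 + (-87137 + 165716)/(99311 - 214345)) = sqrt(236999 + 78579/(-115034)) = sqrt(236999 + 78579*(-1/115034)) = sqrt(236999 - 78579/115034) = sqrt(27262864387/115034) = sqrt(3136156341894158)/115034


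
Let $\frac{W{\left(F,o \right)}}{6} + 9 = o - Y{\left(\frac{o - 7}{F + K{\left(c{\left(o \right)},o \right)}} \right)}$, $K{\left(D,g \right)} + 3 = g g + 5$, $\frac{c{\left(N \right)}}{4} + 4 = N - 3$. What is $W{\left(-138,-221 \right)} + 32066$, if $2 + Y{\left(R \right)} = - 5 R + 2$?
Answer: $\frac{99636986}{3247} \approx 30686.0$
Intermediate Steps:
$c{\left(N \right)} = -28 + 4 N$ ($c{\left(N \right)} = -16 + 4 \left(N - 3\right) = -16 + 4 \left(-3 + N\right) = -16 + \left(-12 + 4 N\right) = -28 + 4 N$)
$K{\left(D,g \right)} = 2 + g^{2}$ ($K{\left(D,g \right)} = -3 + \left(g g + 5\right) = -3 + \left(g^{2} + 5\right) = -3 + \left(5 + g^{2}\right) = 2 + g^{2}$)
$Y{\left(R \right)} = - 5 R$ ($Y{\left(R \right)} = -2 - \left(-2 + 5 R\right) = - 5 R$)
$W{\left(F,o \right)} = -54 + 6 o + \frac{30 \left(-7 + o\right)}{2 + F + o^{2}}$ ($W{\left(F,o \right)} = -54 + 6 \left(o - - 5 \frac{o - 7}{F + \left(2 + o^{2}\right)}\right) = -54 + 6 \left(o - - 5 \frac{-7 + o}{2 + F + o^{2}}\right) = -54 + 6 \left(o - - \frac{5 \left(-7 + o\right)}{2 + F + o^{2}}\right) = -54 + 6 \left(o + \frac{5 \left(-7 + o\right)}{2 + F + o^{2}}\right) = -54 + \left(6 o + \frac{30 \left(-7 + o\right)}{2 + F + o^{2}}\right) = -54 + 6 o + \frac{30 \left(-7 + o\right)}{2 + F + o^{2}}$)
$W{\left(-138,-221 \right)} + 32066 = \frac{6 \left(-35 + 5 \left(-221\right) + \left(-9 - 221\right) \left(2 - 138 + \left(-221\right)^{2}\right)\right)}{2 - 138 + \left(-221\right)^{2}} + 32066 = \frac{6 \left(-35 - 1105 - 230 \left(2 - 138 + 48841\right)\right)}{2 - 138 + 48841} + 32066 = \frac{6 \left(-35 - 1105 - 11202150\right)}{48705} + 32066 = 6 \cdot \frac{1}{48705} \left(-35 - 1105 - 11202150\right) + 32066 = 6 \cdot \frac{1}{48705} \left(-11203290\right) + 32066 = - \frac{4481316}{3247} + 32066 = \frac{99636986}{3247}$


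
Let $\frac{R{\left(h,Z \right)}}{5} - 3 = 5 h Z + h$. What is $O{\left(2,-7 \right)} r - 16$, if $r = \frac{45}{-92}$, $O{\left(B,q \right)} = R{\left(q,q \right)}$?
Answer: $- \frac{55697}{92} \approx -605.4$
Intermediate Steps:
$R{\left(h,Z \right)} = 15 + 5 h + 25 Z h$ ($R{\left(h,Z \right)} = 15 + 5 \left(5 h Z + h\right) = 15 + 5 \left(5 Z h + h\right) = 15 + 5 \left(h + 5 Z h\right) = 15 + \left(5 h + 25 Z h\right) = 15 + 5 h + 25 Z h$)
$O{\left(B,q \right)} = 15 + 5 q + 25 q^{2}$ ($O{\left(B,q \right)} = 15 + 5 q + 25 q q = 15 + 5 q + 25 q^{2}$)
$r = - \frac{45}{92}$ ($r = 45 \left(- \frac{1}{92}\right) = - \frac{45}{92} \approx -0.48913$)
$O{\left(2,-7 \right)} r - 16 = \left(15 + 5 \left(-7\right) + 25 \left(-7\right)^{2}\right) \left(- \frac{45}{92}\right) - 16 = \left(15 - 35 + 25 \cdot 49\right) \left(- \frac{45}{92}\right) - 16 = \left(15 - 35 + 1225\right) \left(- \frac{45}{92}\right) - 16 = 1205 \left(- \frac{45}{92}\right) - 16 = - \frac{54225}{92} - 16 = - \frac{55697}{92}$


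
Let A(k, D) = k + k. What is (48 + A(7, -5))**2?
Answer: 3844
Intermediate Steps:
A(k, D) = 2*k
(48 + A(7, -5))**2 = (48 + 2*7)**2 = (48 + 14)**2 = 62**2 = 3844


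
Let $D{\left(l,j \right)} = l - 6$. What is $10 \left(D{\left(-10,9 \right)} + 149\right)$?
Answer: $1330$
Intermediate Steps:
$D{\left(l,j \right)} = -6 + l$
$10 \left(D{\left(-10,9 \right)} + 149\right) = 10 \left(\left(-6 - 10\right) + 149\right) = 10 \left(-16 + 149\right) = 10 \cdot 133 = 1330$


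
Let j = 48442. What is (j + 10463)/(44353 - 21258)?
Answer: 11781/4619 ≈ 2.5506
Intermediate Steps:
(j + 10463)/(44353 - 21258) = (48442 + 10463)/(44353 - 21258) = 58905/23095 = 58905*(1/23095) = 11781/4619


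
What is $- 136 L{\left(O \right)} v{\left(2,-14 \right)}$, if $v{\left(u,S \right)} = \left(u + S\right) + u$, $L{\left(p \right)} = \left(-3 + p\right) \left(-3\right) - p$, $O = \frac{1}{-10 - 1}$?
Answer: $\frac{140080}{11} \approx 12735.0$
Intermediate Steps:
$O = - \frac{1}{11}$ ($O = \frac{1}{-11} = - \frac{1}{11} \approx -0.090909$)
$L{\left(p \right)} = 9 - 4 p$ ($L{\left(p \right)} = \left(9 - 3 p\right) - p = 9 - 4 p$)
$v{\left(u,S \right)} = S + 2 u$ ($v{\left(u,S \right)} = \left(S + u\right) + u = S + 2 u$)
$- 136 L{\left(O \right)} v{\left(2,-14 \right)} = - 136 \left(9 - - \frac{4}{11}\right) \left(-14 + 2 \cdot 2\right) = - 136 \left(9 + \frac{4}{11}\right) \left(-14 + 4\right) = \left(-136\right) \frac{103}{11} \left(-10\right) = \left(- \frac{14008}{11}\right) \left(-10\right) = \frac{140080}{11}$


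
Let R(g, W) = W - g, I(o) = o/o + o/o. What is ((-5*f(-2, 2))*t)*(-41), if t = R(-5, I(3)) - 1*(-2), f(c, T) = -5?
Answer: -9225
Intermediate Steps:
I(o) = 2 (I(o) = 1 + 1 = 2)
t = 9 (t = (2 - 1*(-5)) - 1*(-2) = (2 + 5) + 2 = 7 + 2 = 9)
((-5*f(-2, 2))*t)*(-41) = (-5*(-5)*9)*(-41) = (25*9)*(-41) = 225*(-41) = -9225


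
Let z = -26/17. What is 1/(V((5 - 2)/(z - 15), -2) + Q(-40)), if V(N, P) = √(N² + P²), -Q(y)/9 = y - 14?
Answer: 38375046/18649953911 - 281*√318445/18649953911 ≈ 0.0020491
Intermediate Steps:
z = -26/17 (z = -26*1/17 = -26/17 ≈ -1.5294)
Q(y) = 126 - 9*y (Q(y) = -9*(y - 14) = -9*(-14 + y) = 126 - 9*y)
1/(V((5 - 2)/(z - 15), -2) + Q(-40)) = 1/(√(((5 - 2)/(-26/17 - 15))² + (-2)²) + (126 - 9*(-40))) = 1/(√((3/(-281/17))² + 4) + (126 + 360)) = 1/(√((3*(-17/281))² + 4) + 486) = 1/(√((-51/281)² + 4) + 486) = 1/(√(2601/78961 + 4) + 486) = 1/(√(318445/78961) + 486) = 1/(√318445/281 + 486) = 1/(486 + √318445/281)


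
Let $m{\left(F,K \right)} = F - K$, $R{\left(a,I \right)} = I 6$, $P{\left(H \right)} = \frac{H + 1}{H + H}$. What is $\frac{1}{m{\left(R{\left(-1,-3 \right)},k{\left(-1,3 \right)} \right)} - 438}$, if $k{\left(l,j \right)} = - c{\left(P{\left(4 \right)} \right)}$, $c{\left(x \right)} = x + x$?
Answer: $- \frac{4}{1819} \approx -0.002199$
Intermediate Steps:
$P{\left(H \right)} = \frac{1 + H}{2 H}$
$c{\left(x \right)} = 2 x$
$k{\left(l,j \right)} = - \frac{5}{4}$ ($k{\left(l,j \right)} = - 2 \frac{1 + 4}{2 \cdot 4} = - 2 \cdot \frac{1}{2} \cdot \frac{1}{4} \cdot 5 = - \frac{2 \cdot 5}{8} = \left(-1\right) \frac{5}{4} = - \frac{5}{4}$)
$R{\left(a,I \right)} = 6 I$
$\frac{1}{m{\left(R{\left(-1,-3 \right)},k{\left(-1,3 \right)} \right)} - 438} = \frac{1}{\left(6 \left(-3\right) - - \frac{5}{4}\right) - 438} = \frac{1}{\left(-18 + \frac{5}{4}\right) - 438} = \frac{1}{- \frac{67}{4} - 438} = \frac{1}{- \frac{1819}{4}} = - \frac{4}{1819}$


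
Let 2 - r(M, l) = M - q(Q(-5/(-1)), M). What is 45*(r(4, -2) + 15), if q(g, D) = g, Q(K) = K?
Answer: 810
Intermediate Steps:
r(M, l) = 7 - M (r(M, l) = 2 - (M - (-5)/(-1)) = 2 - (M - (-5)*(-1)) = 2 - (M - 1*5) = 2 - (M - 5) = 2 - (-5 + M) = 2 + (5 - M) = 7 - M)
45*(r(4, -2) + 15) = 45*((7 - 1*4) + 15) = 45*((7 - 4) + 15) = 45*(3 + 15) = 45*18 = 810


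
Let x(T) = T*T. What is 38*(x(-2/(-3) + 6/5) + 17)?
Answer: 175142/225 ≈ 778.41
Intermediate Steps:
x(T) = T²
38*(x(-2/(-3) + 6/5) + 17) = 38*((-2/(-3) + 6/5)² + 17) = 38*((-2*(-⅓) + 6*(⅕))² + 17) = 38*((⅔ + 6/5)² + 17) = 38*((28/15)² + 17) = 38*(784/225 + 17) = 38*(4609/225) = 175142/225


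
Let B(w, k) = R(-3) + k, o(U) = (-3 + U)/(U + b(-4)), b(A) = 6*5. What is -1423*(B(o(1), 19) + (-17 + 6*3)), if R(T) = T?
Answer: -24191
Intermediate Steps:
b(A) = 30
o(U) = (-3 + U)/(30 + U) (o(U) = (-3 + U)/(U + 30) = (-3 + U)/(30 + U))
B(w, k) = -3 + k
-1423*(B(o(1), 19) + (-17 + 6*3)) = -1423*((-3 + 19) + (-17 + 6*3)) = -1423*(16 + (-17 + 18)) = -1423*(16 + 1) = -1423*17 = -24191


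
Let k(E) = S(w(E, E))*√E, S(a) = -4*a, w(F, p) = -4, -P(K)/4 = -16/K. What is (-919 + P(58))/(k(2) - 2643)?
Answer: 70354017/202563173 + 425904*√2/202563173 ≈ 0.35029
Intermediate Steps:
P(K) = 64/K (P(K) = -(-64)/K = 64/K)
k(E) = 16*√E (k(E) = (-4*(-4))*√E = 16*√E)
(-919 + P(58))/(k(2) - 2643) = (-919 + 64/58)/(16*√2 - 2643) = (-919 + 64*(1/58))/(-2643 + 16*√2) = (-919 + 32/29)/(-2643 + 16*√2) = -26619/(29*(-2643 + 16*√2))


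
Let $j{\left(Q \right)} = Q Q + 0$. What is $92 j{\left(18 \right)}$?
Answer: $29808$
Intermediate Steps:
$j{\left(Q \right)} = Q^{2}$ ($j{\left(Q \right)} = Q^{2} + 0 = Q^{2}$)
$92 j{\left(18 \right)} = 92 \cdot 18^{2} = 92 \cdot 324 = 29808$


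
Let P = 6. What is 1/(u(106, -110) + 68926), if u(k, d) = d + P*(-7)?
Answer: 1/68774 ≈ 1.4540e-5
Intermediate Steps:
u(k, d) = -42 + d (u(k, d) = d + 6*(-7) = d - 42 = -42 + d)
1/(u(106, -110) + 68926) = 1/((-42 - 110) + 68926) = 1/(-152 + 68926) = 1/68774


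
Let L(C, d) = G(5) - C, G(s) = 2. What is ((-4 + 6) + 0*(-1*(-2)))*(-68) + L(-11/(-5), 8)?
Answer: -681/5 ≈ -136.20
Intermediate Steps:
L(C, d) = 2 - C
((-4 + 6) + 0*(-1*(-2)))*(-68) + L(-11/(-5), 8) = ((-4 + 6) + 0*(-1*(-2)))*(-68) + (2 - (-11)/(-5)) = (2 + 0*2)*(-68) + (2 - (-11)*(-1)/5) = (2 + 0)*(-68) + (2 - 1*11/5) = 2*(-68) + (2 - 11/5) = -136 - ⅕ = -681/5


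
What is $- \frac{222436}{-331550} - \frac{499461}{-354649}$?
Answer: $\frac{122241499757}{58791937975} \approx 2.0792$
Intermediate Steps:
$- \frac{222436}{-331550} - \frac{499461}{-354649} = \left(-222436\right) \left(- \frac{1}{331550}\right) - - \frac{499461}{354649} = \frac{111218}{165775} + \frac{499461}{354649} = \frac{122241499757}{58791937975}$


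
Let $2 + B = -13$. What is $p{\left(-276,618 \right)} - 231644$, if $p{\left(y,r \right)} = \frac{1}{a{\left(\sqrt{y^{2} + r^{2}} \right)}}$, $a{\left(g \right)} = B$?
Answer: $- \frac{3474661}{15} \approx -2.3164 \cdot 10^{5}$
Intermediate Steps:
$B = -15$ ($B = -2 - 13 = -15$)
$a{\left(g \right)} = -15$
$p{\left(y,r \right)} = - \frac{1}{15}$ ($p{\left(y,r \right)} = \frac{1}{-15} = - \frac{1}{15}$)
$p{\left(-276,618 \right)} - 231644 = - \frac{1}{15} - 231644 = - \frac{3474661}{15}$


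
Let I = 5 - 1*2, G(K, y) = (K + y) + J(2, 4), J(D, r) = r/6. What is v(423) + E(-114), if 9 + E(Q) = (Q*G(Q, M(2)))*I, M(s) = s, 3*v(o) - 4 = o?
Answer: 114628/3 ≈ 38209.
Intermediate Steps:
v(o) = 4/3 + o/3
J(D, r) = r/6 (J(D, r) = r*(⅙) = r/6)
G(K, y) = ⅔ + K + y (G(K, y) = (K + y) + (⅙)*4 = (K + y) + ⅔ = ⅔ + K + y)
I = 3 (I = 5 - 2 = 3)
E(Q) = -9 + 3*Q*(8/3 + Q) (E(Q) = -9 + (Q*(⅔ + Q + 2))*3 = -9 + (Q*(8/3 + Q))*3 = -9 + 3*Q*(8/3 + Q))
v(423) + E(-114) = (4/3 + (⅓)*423) + (-9 - 114*(8 + 3*(-114))) = (4/3 + 141) + (-9 - 114*(8 - 342)) = 427/3 + (-9 - 114*(-334)) = 427/3 + (-9 + 38076) = 427/3 + 38067 = 114628/3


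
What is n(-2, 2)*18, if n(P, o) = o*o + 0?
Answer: 72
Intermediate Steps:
n(P, o) = o² (n(P, o) = o² + 0 = o²)
n(-2, 2)*18 = 2²*18 = 4*18 = 72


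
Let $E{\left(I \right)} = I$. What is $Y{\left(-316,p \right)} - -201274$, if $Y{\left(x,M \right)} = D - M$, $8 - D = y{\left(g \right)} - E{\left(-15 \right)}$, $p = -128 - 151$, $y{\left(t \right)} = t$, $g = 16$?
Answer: $201530$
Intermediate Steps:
$p = -279$
$D = -23$ ($D = 8 - \left(16 - -15\right) = 8 - \left(16 + 15\right) = 8 - 31 = -23$)
$Y{\left(x,M \right)} = -23 - M$
$Y{\left(-316,p \right)} - -201274 = \left(-23 - -279\right) - -201274 = \left(-23 + 279\right) + 201274 = 256 + 201274 = 201530$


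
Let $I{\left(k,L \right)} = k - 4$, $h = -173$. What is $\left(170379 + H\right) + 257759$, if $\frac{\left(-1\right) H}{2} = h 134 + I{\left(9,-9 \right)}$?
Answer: $474492$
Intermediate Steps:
$I{\left(k,L \right)} = -4 + k$ ($I{\left(k,L \right)} = k - 4 = -4 + k$)
$H = 46354$ ($H = - 2 \left(\left(-173\right) 134 + \left(-4 + 9\right)\right) = - 2 \left(-23182 + 5\right) = \left(-2\right) \left(-23177\right) = 46354$)
$\left(170379 + H\right) + 257759 = \left(170379 + 46354\right) + 257759 = 216733 + 257759 = 474492$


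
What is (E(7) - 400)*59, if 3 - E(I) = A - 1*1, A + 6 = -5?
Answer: -22715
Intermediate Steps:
A = -11 (A = -6 - 5 = -11)
E(I) = 15 (E(I) = 3 - (-11 - 1*1) = 3 - (-11 - 1) = 3 - 1*(-12) = 3 + 12 = 15)
(E(7) - 400)*59 = (15 - 400)*59 = -385*59 = -22715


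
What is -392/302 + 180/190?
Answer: -1006/2869 ≈ -0.35064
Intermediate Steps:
-392/302 + 180/190 = -392*1/302 + 180*(1/190) = -196/151 + 18/19 = -1006/2869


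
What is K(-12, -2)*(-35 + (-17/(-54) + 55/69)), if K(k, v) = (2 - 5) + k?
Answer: 210445/414 ≈ 508.32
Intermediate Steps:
K(k, v) = -3 + k
K(-12, -2)*(-35 + (-17/(-54) + 55/69)) = (-3 - 12)*(-35 + (-17/(-54) + 55/69)) = -15*(-35 + (-17*(-1/54) + 55*(1/69))) = -15*(-35 + (17/54 + 55/69)) = -15*(-35 + 1381/1242) = -15*(-42089/1242) = 210445/414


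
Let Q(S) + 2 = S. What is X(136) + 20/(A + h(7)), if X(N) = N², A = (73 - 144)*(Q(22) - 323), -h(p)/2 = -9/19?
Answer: 1512103564/81753 ≈ 18496.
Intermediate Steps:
h(p) = 18/19 (h(p) = -(-18)/19 = -2*(-9/19) = 18/19)
Q(S) = -2 + S
A = 21513 (A = (73 - 144)*((-2 + 22) - 323) = -71*(20 - 323) = -71*(-303) = 21513)
X(136) + 20/(A + h(7)) = 136² + 20/(21513 + 18/19) = 18496 + 20/(408765/19) = 18496 + 20*(19/408765) = 18496 + 76/81753 = 1512103564/81753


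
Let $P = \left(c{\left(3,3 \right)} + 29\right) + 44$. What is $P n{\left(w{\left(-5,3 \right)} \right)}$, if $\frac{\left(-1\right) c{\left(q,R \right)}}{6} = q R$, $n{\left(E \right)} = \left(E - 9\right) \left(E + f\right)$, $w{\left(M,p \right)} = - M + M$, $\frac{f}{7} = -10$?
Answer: $11970$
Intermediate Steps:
$f = -70$ ($f = 7 \left(-10\right) = -70$)
$w{\left(M,p \right)} = 0$
$n{\left(E \right)} = \left(-70 + E\right) \left(-9 + E\right)$ ($n{\left(E \right)} = \left(E - 9\right) \left(E - 70\right) = \left(-9 + E\right) \left(-70 + E\right) = \left(-70 + E\right) \left(-9 + E\right)$)
$c{\left(q,R \right)} = - 6 R q$ ($c{\left(q,R \right)} = - 6 q R = - 6 R q$)
$P = 19$ ($P = \left(\left(-6\right) 3 \cdot 3 + 29\right) + 44 = \left(-54 + 29\right) + 44 = -25 + 44 = 19$)
$P n{\left(w{\left(-5,3 \right)} \right)} = 19 \left(630 + 0^{2} - 0\right) = 19 \left(630 + 0 + 0\right) = 19 \cdot 630 = 11970$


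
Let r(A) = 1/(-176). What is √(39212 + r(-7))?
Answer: √75914421/44 ≈ 198.02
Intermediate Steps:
r(A) = -1/176
√(39212 + r(-7)) = √(39212 - 1/176) = √(6901311/176) = √75914421/44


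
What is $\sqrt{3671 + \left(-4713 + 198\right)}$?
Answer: $2 i \sqrt{211} \approx 29.052 i$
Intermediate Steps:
$\sqrt{3671 + \left(-4713 + 198\right)} = \sqrt{3671 - 4515} = \sqrt{-844} = 2 i \sqrt{211}$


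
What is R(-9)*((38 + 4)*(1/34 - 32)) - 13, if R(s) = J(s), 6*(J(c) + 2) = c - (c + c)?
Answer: 22385/34 ≈ 658.38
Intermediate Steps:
J(c) = -2 - c/6 (J(c) = -2 + (c - (c + c))/6 = -2 + (c - 2*c)/6 = -2 + (-c)/6 = -2 - c/6)
R(s) = -2 - s/6
R(-9)*((38 + 4)*(1/34 - 32)) - 13 = (-2 - ⅙*(-9))*((38 + 4)*(1/34 - 32)) - 13 = (-2 + 3/2)*(42*(1/34 - 32)) - 13 = -21*(-1087)/34 - 13 = -½*(-22827/17) - 13 = 22827/34 - 13 = 22385/34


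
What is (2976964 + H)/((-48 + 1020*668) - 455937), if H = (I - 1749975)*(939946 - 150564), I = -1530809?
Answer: -2589788858524/225375 ≈ -1.1491e+7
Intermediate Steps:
H = -2589791835488 (H = (-1530809 - 1749975)*(939946 - 150564) = -3280784*789382 = -2589791835488)
(2976964 + H)/((-48 + 1020*668) - 455937) = (2976964 - 2589791835488)/((-48 + 1020*668) - 455937) = -2589788858524/((-48 + 681360) - 455937) = -2589788858524/(681312 - 455937) = -2589788858524/225375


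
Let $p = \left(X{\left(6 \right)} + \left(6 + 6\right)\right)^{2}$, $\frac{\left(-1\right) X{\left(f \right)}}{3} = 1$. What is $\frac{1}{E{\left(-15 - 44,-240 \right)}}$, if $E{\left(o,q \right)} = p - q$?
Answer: $\frac{1}{321} \approx 0.0031153$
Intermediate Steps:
$X{\left(f \right)} = -3$ ($X{\left(f \right)} = \left(-3\right) 1 = -3$)
$p = 81$ ($p = \left(-3 + \left(6 + 6\right)\right)^{2} = \left(-3 + 12\right)^{2} = 9^{2} = 81$)
$E{\left(o,q \right)} = 81 - q$
$\frac{1}{E{\left(-15 - 44,-240 \right)}} = \frac{1}{81 - -240} = \frac{1}{81 + 240} = \frac{1}{321}$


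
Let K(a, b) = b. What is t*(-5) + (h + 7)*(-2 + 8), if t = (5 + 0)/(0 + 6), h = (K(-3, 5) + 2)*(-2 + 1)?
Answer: -25/6 ≈ -4.1667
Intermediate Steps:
h = -7 (h = (5 + 2)*(-2 + 1) = 7*(-1) = -7)
t = 5/6 ≈ 0.83333
t*(-5) + (h + 7)*(-2 + 8) = (5/6)*(-5) + (-7 + 7)*(-2 + 8) = -25/6 + 0*6 = -25/6 + 0 = -25/6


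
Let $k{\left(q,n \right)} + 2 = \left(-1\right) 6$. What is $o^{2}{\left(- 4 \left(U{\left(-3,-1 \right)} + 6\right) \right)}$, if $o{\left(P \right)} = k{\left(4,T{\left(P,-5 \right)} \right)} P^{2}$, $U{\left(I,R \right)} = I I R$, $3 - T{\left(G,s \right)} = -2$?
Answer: $1327104$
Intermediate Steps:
$T{\left(G,s \right)} = 5$ ($T{\left(G,s \right)} = 3 - -2 = 3 + 2 = 5$)
$U{\left(I,R \right)} = R I^{2}$ ($U{\left(I,R \right)} = I^{2} R = R I^{2}$)
$k{\left(q,n \right)} = -8$ ($k{\left(q,n \right)} = -2 - 6 = -8$)
$o{\left(P \right)} = - 8 P^{2}$
$o^{2}{\left(- 4 \left(U{\left(-3,-1 \right)} + 6\right) \right)} = \left(- 8 \left(- 4 \left(- \left(-3\right)^{2} + 6\right)\right)^{2}\right)^{2} = \left(- 8 \left(- 4 \left(\left(-1\right) 9 + 6\right)\right)^{2}\right)^{2} = \left(- 8 \left(- 4 \left(-9 + 6\right)\right)^{2}\right)^{2} = \left(- 8 \left(\left(-4\right) \left(-3\right)\right)^{2}\right)^{2} = \left(- 8 \cdot 12^{2}\right)^{2} = \left(\left(-8\right) 144\right)^{2} = \left(-1152\right)^{2} = 1327104$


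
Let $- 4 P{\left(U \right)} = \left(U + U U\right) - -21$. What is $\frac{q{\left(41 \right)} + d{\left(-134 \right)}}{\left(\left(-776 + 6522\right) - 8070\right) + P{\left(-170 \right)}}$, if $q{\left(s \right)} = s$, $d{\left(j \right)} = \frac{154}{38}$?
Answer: $- \frac{3424}{722893} \approx -0.0047365$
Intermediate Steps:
$d{\left(j \right)} = \frac{77}{19}$ ($d{\left(j \right)} = 154 \cdot \frac{1}{38} = \frac{77}{19}$)
$P{\left(U \right)} = - \frac{21}{4} - \frac{U}{4} - \frac{U^{2}}{4}$ ($P{\left(U \right)} = - \frac{\left(U + U U\right) - -21}{4} = - \frac{\left(U + U^{2}\right) + 21}{4} = - \frac{21 + U + U^{2}}{4} = - \frac{21}{4} - \frac{U}{4} - \frac{U^{2}}{4}$)
$\frac{q{\left(41 \right)} + d{\left(-134 \right)}}{\left(\left(-776 + 6522\right) - 8070\right) + P{\left(-170 \right)}} = \frac{41 + \frac{77}{19}}{\left(\left(-776 + 6522\right) - 8070\right) - \left(- \frac{149}{4} + 7225\right)} = \frac{856}{19 \left(\left(5746 - 8070\right) - \frac{28751}{4}\right)} = \frac{856}{19 \left(-2324 - \frac{28751}{4}\right)} = \frac{856}{19 \left(- \frac{38047}{4}\right)} = \frac{856}{19} \left(- \frac{4}{38047}\right) = - \frac{3424}{722893}$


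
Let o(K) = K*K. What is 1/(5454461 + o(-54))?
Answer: 1/5457377 ≈ 1.8324e-7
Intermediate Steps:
o(K) = K²
1/(5454461 + o(-54)) = 1/(5454461 + (-54)²) = 1/(5454461 + 2916) = 1/5457377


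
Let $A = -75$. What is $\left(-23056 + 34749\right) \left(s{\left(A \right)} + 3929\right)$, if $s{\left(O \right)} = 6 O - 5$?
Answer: $40621482$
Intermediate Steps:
$s{\left(O \right)} = -5 + 6 O$
$\left(-23056 + 34749\right) \left(s{\left(A \right)} + 3929\right) = \left(-23056 + 34749\right) \left(\left(-5 + 6 \left(-75\right)\right) + 3929\right) = 11693 \left(\left(-5 - 450\right) + 3929\right) = 11693 \left(-455 + 3929\right) = 11693 \cdot 3474 = 40621482$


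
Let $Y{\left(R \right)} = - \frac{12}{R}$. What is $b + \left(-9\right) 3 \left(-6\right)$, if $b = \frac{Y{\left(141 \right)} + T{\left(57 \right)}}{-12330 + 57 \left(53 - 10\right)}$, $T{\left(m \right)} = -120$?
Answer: $\frac{75224350}{464313} \approx 162.01$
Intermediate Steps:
$b = \frac{5644}{464313}$ ($b = \frac{- \frac{12}{141} - 120}{-12330 + 57 \left(53 - 10\right)} = \frac{\left(-12\right) \frac{1}{141} - 120}{-12330 + 57 \cdot 43} = \frac{- \frac{4}{47} - 120}{-12330 + 2451} = - \frac{5644}{47 \left(-9879\right)} = \left(- \frac{5644}{47}\right) \left(- \frac{1}{9879}\right) = \frac{5644}{464313} \approx 0.012156$)
$b + \left(-9\right) 3 \left(-6\right) = \frac{5644}{464313} + \left(-9\right) 3 \left(-6\right) = \frac{5644}{464313} - -162 = \frac{5644}{464313} + 162 = \frac{75224350}{464313}$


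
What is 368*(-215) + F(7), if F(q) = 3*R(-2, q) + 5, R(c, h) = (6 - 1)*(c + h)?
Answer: -79040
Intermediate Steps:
R(c, h) = 5*c + 5*h (R(c, h) = 5*(c + h) = 5*c + 5*h)
F(q) = -25 + 15*q (F(q) = 3*(5*(-2) + 5*q) + 5 = 3*(-10 + 5*q) + 5 = (-30 + 15*q) + 5 = -25 + 15*q)
368*(-215) + F(7) = 368*(-215) + (-25 + 15*7) = -79120 + (-25 + 105) = -79120 + 80 = -79040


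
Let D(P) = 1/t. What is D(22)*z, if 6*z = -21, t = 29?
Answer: -7/58 ≈ -0.12069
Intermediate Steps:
z = -7/2 (z = (⅙)*(-21) = -7/2 ≈ -3.5000)
D(P) = 1/29
D(22)*z = (1/29)*(-7/2) = -7/58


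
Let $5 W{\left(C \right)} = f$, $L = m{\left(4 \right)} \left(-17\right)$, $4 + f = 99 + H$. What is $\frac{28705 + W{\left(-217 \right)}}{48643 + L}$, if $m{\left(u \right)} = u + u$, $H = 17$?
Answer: $\frac{47879}{80845} \approx 0.59223$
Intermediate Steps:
$m{\left(u \right)} = 2 u$
$f = 112$ ($f = -4 + \left(99 + 17\right) = -4 + 116 = 112$)
$L = -136$ ($L = 2 \cdot 4 \left(-17\right) = 8 \left(-17\right) = -136$)
$W{\left(C \right)} = \frac{112}{5}$ ($W{\left(C \right)} = \frac{1}{5} \cdot 112 = \frac{112}{5}$)
$\frac{28705 + W{\left(-217 \right)}}{48643 + L} = \frac{28705 + \frac{112}{5}}{48643 - 136} = \frac{143637}{5 \cdot 48507} = \frac{143637}{5} \cdot \frac{1}{48507} = \frac{47879}{80845}$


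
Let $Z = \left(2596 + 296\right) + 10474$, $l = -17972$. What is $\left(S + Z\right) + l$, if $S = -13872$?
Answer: $-18478$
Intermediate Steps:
$Z = 13366$ ($Z = 2892 + 10474 = 13366$)
$\left(S + Z\right) + l = \left(-13872 + 13366\right) - 17972 = -506 - 17972 = -18478$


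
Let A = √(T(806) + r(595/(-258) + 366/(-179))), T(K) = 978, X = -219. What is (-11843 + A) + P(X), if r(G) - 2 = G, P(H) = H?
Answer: -12062 + √2080842093714/46182 ≈ -12031.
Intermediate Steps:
r(G) = 2 + G
A = √2080842093714/46182 (A = √(978 + (2 + (595/(-258) + 366/(-179)))) = √(978 + (2 + (595*(-1/258) + 366*(-1/179)))) = √(978 + (2 + (-595/258 - 366/179))) = √(978 + (2 - 200933/46182)) = √(978 - 108569/46182) = √(45057427/46182) = √2080842093714/46182 ≈ 31.235)
(-11843 + A) + P(X) = (-11843 + √2080842093714/46182) - 219 = -12062 + √2080842093714/46182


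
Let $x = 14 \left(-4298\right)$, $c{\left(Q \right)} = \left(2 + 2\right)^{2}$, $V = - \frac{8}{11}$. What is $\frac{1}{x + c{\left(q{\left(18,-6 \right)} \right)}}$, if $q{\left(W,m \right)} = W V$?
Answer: $- \frac{1}{60156} \approx -1.6623 \cdot 10^{-5}$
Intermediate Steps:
$V = - \frac{8}{11}$ ($V = \left(-8\right) \frac{1}{11} = - \frac{8}{11} \approx -0.72727$)
$q{\left(W,m \right)} = - \frac{8 W}{11}$ ($q{\left(W,m \right)} = W \left(- \frac{8}{11}\right) = - \frac{8 W}{11}$)
$c{\left(Q \right)} = 16$ ($c{\left(Q \right)} = 4^{2} = 16$)
$x = -60172$
$\frac{1}{x + c{\left(q{\left(18,-6 \right)} \right)}} = \frac{1}{-60172 + 16} = \frac{1}{-60156} = - \frac{1}{60156}$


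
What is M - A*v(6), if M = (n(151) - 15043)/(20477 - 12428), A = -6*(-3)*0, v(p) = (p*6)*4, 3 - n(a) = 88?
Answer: -15128/8049 ≈ -1.8795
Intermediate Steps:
n(a) = -85 (n(a) = 3 - 1*88 = 3 - 88 = -85)
v(p) = 24*p (v(p) = (6*p)*4 = 24*p)
A = 0 (A = 18*0 = 0)
M = -15128/8049 (M = (-85 - 15043)/(20477 - 12428) = -15128/8049 ≈ -1.8795)
M - A*v(6) = -15128/8049 - 0*24*6 = -15128/8049 - 0*144 = -15128/8049 - 1*0 = -15128/8049 + 0 = -15128/8049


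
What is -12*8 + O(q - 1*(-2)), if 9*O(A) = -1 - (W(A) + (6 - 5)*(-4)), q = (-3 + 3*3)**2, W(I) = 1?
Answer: -862/9 ≈ -95.778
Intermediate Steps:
q = 36 (q = (-3 + 9)**2 = 6**2 = 36)
O(A) = 2/9 (O(A) = (-1 - (1 + (6 - 5)*(-4)))/9 = (-1 - (1 + 1*(-4)))/9 = (-1 - (1 - 4))/9 = (-1 - 1*(-3))/9 = (-1 + 3)/9 = (1/9)*2 = 2/9)
-12*8 + O(q - 1*(-2)) = -12*8 + 2/9 = -96 + 2/9 = -862/9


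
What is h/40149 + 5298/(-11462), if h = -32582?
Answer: -293082143/230093919 ≈ -1.2738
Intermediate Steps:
h/40149 + 5298/(-11462) = -32582/40149 + 5298/(-11462) = -32582*1/40149 + 5298*(-1/11462) = -32582/40149 - 2649/5731 = -293082143/230093919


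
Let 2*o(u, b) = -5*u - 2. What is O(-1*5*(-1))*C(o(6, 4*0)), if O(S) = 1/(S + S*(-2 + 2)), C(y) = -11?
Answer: -11/5 ≈ -2.2000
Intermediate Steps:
o(u, b) = -1 - 5*u/2 (o(u, b) = (-5*u - 2)/2 = (-2 - 5*u)/2 = -1 - 5*u/2)
O(S) = 1/S (O(S) = 1/(S + S*0) = 1/(S + 0) = 1/S)
O(-1*5*(-1))*C(o(6, 4*0)) = -11/(-1*5*(-1)) = -11/(-5*(-1)) = -11/5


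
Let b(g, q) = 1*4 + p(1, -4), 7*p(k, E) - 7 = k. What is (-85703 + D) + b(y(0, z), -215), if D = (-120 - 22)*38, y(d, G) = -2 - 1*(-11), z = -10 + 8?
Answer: -637657/7 ≈ -91094.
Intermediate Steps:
p(k, E) = 1 + k/7
z = -2
y(d, G) = 9 (y(d, G) = -2 + 11 = 9)
b(g, q) = 36/7 (b(g, q) = 1*4 + (1 + (⅐)*1) = 4 + (1 + ⅐) = 4 + 8/7 = 36/7)
D = -5396 (D = -142*38 = -5396)
(-85703 + D) + b(y(0, z), -215) = (-85703 - 5396) + 36/7 = -91099 + 36/7 = -637657/7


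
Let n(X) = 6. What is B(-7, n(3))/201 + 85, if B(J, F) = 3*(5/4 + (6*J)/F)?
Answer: 22757/268 ≈ 84.914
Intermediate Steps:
B(J, F) = 15/4 + 18*J/F (B(J, F) = 3*(5*(¼) + 6*J/F) = 3*(5/4 + 6*J/F) = 15/4 + 18*J/F)
B(-7, n(3))/201 + 85 = (15/4 + 18*(-7)/6)/201 + 85 = (15/4 + 18*(-7)*(⅙))/201 + 85 = (15/4 - 21)/201 + 85 = (1/201)*(-69/4) + 85 = -23/268 + 85 = 22757/268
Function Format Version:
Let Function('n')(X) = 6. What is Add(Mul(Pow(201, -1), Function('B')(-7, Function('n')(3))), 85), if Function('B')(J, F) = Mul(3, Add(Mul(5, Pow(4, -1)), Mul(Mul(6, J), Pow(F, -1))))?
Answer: Rational(22757, 268) ≈ 84.914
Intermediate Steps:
Function('B')(J, F) = Add(Rational(15, 4), Mul(18, J, Pow(F, -1))) (Function('B')(J, F) = Mul(3, Add(Mul(5, Rational(1, 4)), Mul(6, J, Pow(F, -1)))) = Mul(3, Add(Rational(5, 4), Mul(6, J, Pow(F, -1)))) = Add(Rational(15, 4), Mul(18, J, Pow(F, -1))))
Add(Mul(Pow(201, -1), Function('B')(-7, Function('n')(3))), 85) = Add(Mul(Pow(201, -1), Add(Rational(15, 4), Mul(18, -7, Pow(6, -1)))), 85) = Add(Mul(Rational(1, 201), Add(Rational(15, 4), Mul(18, -7, Rational(1, 6)))), 85) = Add(Mul(Rational(1, 201), Add(Rational(15, 4), -21)), 85) = Add(Mul(Rational(1, 201), Rational(-69, 4)), 85) = Add(Rational(-23, 268), 85) = Rational(22757, 268)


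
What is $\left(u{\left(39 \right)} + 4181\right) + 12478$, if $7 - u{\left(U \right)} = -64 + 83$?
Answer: $16647$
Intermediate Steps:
$u{\left(U \right)} = -12$ ($u{\left(U \right)} = 7 - \left(-64 + 83\right) = 7 - 19 = -12$)
$\left(u{\left(39 \right)} + 4181\right) + 12478 = \left(-12 + 4181\right) + 12478 = 4169 + 12478 = 16647$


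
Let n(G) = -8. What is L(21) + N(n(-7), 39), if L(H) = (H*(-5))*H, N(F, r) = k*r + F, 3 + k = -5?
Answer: -2525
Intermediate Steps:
k = -8 (k = -3 - 5 = -8)
N(F, r) = F - 8*r (N(F, r) = -8*r + F = F - 8*r)
L(H) = -5*H² (L(H) = (-5*H)*H = -5*H²)
L(21) + N(n(-7), 39) = -5*21² + (-8 - 8*39) = -5*441 + (-8 - 312) = -2205 - 320 = -2525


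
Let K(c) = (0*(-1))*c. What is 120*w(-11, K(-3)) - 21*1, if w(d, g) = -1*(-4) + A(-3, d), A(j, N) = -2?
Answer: 219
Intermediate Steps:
K(c) = 0 (K(c) = 0*c = 0)
w(d, g) = 2 (w(d, g) = -1*(-4) - 2 = 4 - 2 = 2)
120*w(-11, K(-3)) - 21*1 = 120*2 - 21*1 = 240 - 21 = 219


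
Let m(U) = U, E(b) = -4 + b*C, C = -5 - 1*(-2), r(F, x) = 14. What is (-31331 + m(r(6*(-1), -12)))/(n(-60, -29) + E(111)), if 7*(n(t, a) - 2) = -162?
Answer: 219219/2507 ≈ 87.443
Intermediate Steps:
C = -3 (C = -5 + 2 = -3)
E(b) = -4 - 3*b (E(b) = -4 + b*(-3) = -4 - 3*b)
n(t, a) = -148/7 (n(t, a) = 2 + (⅐)*(-162) = 2 - 162/7 = -148/7)
(-31331 + m(r(6*(-1), -12)))/(n(-60, -29) + E(111)) = (-31331 + 14)/(-148/7 + (-4 - 3*111)) = -31317/(-148/7 + (-4 - 333)) = -31317/(-148/7 - 337) = -31317/(-2507/7) = -31317*(-7/2507) = 219219/2507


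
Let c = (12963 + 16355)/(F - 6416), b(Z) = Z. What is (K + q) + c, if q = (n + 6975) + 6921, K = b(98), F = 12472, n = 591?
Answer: 44178039/3028 ≈ 14590.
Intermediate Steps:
K = 98
q = 14487 (q = (591 + 6975) + 6921 = 7566 + 6921 = 14487)
c = 14659/3028 (c = (12963 + 16355)/(12472 - 6416) = 29318/6056 = 29318*(1/6056) = 14659/3028 ≈ 4.8411)
(K + q) + c = (98 + 14487) + 14659/3028 = 14585 + 14659/3028 = 44178039/3028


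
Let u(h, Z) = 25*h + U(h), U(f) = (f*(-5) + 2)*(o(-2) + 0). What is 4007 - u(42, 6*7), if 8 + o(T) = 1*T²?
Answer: 2125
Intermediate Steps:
o(T) = -8 + T² (o(T) = -8 + 1*T² = -8 + T²)
U(f) = -8 + 20*f (U(f) = (f*(-5) + 2)*((-8 + (-2)²) + 0) = (-5*f + 2)*((-8 + 4) + 0) = (2 - 5*f)*(-4 + 0) = (2 - 5*f)*(-4) = -8 + 20*f)
u(h, Z) = -8 + 45*h (u(h, Z) = 25*h + (-8 + 20*h) = -8 + 45*h)
4007 - u(42, 6*7) = 4007 - (-8 + 45*42) = 4007 - (-8 + 1890) = 4007 - 1*1882 = 4007 - 1882 = 2125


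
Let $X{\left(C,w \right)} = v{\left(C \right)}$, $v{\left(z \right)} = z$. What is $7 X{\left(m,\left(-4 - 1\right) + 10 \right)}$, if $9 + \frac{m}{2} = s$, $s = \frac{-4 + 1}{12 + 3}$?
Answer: $- \frac{644}{5} \approx -128.8$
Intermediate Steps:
$s = - \frac{1}{5}$ ($s = - \frac{3}{15} = \left(-3\right) \frac{1}{15} = - \frac{1}{5} \approx -0.2$)
$m = - \frac{92}{5}$ ($m = -18 + 2 \left(- \frac{1}{5}\right) = -18 - \frac{2}{5} = - \frac{92}{5} \approx -18.4$)
$X{\left(C,w \right)} = C$
$7 X{\left(m,\left(-4 - 1\right) + 10 \right)} = 7 \left(- \frac{92}{5}\right) = - \frac{644}{5}$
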